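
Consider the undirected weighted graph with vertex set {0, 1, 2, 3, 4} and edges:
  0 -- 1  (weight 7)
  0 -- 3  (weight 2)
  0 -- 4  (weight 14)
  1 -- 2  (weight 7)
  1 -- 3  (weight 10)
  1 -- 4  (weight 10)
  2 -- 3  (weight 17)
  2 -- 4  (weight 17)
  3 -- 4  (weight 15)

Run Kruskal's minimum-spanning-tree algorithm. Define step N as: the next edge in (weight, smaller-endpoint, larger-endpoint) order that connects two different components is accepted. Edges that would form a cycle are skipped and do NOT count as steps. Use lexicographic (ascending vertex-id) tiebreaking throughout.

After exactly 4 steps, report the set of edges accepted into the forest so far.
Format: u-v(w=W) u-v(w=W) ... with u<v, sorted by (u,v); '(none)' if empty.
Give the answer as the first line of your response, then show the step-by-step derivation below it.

0-1(w=7) 0-3(w=2) 1-2(w=7) 1-4(w=10)

step 1: add edge 0-3 (w=2); MST = {0-3(w=2)}
step 2: add edge 0-1 (w=7); MST = {0-1(w=7) 0-3(w=2)}
step 3: add edge 1-2 (w=7); MST = {0-1(w=7) 0-3(w=2) 1-2(w=7)}
step 4: add edge 1-4 (w=10); MST = {0-1(w=7) 0-3(w=2) 1-2(w=7) 1-4(w=10)}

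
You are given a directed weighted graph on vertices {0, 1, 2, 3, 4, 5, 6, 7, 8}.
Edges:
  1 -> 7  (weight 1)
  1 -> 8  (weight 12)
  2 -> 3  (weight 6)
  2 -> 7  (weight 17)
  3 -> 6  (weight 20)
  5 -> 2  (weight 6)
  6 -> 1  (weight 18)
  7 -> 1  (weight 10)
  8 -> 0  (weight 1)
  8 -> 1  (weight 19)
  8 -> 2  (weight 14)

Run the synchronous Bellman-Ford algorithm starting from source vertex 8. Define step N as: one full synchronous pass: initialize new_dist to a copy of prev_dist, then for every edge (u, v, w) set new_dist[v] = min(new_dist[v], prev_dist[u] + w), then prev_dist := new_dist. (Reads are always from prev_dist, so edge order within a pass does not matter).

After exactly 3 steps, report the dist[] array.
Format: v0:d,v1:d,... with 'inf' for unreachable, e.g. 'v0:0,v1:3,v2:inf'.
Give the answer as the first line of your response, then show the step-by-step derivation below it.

v0:1,v1:19,v2:14,v3:20,v4:inf,v5:inf,v6:40,v7:20,v8:0

step 1: dist = v0:1,v1:19,v2:14,v3:inf,v4:inf,v5:inf,v6:inf,v7:inf,v8:0
step 2: dist = v0:1,v1:19,v2:14,v3:20,v4:inf,v5:inf,v6:inf,v7:20,v8:0
step 3: dist = v0:1,v1:19,v2:14,v3:20,v4:inf,v5:inf,v6:40,v7:20,v8:0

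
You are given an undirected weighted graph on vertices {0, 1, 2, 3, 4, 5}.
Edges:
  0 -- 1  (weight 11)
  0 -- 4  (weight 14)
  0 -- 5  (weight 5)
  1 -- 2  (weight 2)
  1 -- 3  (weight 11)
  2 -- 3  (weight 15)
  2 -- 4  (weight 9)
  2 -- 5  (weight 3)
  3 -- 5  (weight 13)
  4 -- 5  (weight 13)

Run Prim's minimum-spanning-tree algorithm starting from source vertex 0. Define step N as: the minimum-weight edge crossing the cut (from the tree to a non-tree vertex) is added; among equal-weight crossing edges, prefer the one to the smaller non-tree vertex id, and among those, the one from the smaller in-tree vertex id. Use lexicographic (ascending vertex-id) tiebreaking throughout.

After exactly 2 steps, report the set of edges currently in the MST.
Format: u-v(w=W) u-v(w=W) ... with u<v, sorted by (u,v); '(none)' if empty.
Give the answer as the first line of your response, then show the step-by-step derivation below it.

0-5(w=5) 2-5(w=3)

step 1: add edge 0-5 (w=5); MST = {0-5(w=5)}
step 2: add edge 2-5 (w=3); MST = {0-5(w=5) 2-5(w=3)}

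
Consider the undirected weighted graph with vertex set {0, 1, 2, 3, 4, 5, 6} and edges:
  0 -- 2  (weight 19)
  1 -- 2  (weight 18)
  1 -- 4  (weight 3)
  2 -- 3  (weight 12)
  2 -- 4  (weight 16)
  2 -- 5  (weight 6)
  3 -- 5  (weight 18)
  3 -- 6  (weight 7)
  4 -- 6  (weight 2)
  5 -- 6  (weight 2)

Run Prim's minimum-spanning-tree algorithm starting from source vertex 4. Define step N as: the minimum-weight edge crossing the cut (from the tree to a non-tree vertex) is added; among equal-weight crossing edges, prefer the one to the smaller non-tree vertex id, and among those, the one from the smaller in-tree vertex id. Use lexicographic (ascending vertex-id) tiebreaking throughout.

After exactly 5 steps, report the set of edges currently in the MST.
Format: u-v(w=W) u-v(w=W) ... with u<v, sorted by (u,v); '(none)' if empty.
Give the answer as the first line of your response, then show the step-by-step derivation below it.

1-4(w=3) 2-5(w=6) 3-6(w=7) 4-6(w=2) 5-6(w=2)

step 1: add edge 4-6 (w=2); MST = {4-6(w=2)}
step 2: add edge 5-6 (w=2); MST = {4-6(w=2) 5-6(w=2)}
step 3: add edge 1-4 (w=3); MST = {1-4(w=3) 4-6(w=2) 5-6(w=2)}
step 4: add edge 2-5 (w=6); MST = {1-4(w=3) 2-5(w=6) 4-6(w=2) 5-6(w=2)}
step 5: add edge 3-6 (w=7); MST = {1-4(w=3) 2-5(w=6) 3-6(w=7) 4-6(w=2) 5-6(w=2)}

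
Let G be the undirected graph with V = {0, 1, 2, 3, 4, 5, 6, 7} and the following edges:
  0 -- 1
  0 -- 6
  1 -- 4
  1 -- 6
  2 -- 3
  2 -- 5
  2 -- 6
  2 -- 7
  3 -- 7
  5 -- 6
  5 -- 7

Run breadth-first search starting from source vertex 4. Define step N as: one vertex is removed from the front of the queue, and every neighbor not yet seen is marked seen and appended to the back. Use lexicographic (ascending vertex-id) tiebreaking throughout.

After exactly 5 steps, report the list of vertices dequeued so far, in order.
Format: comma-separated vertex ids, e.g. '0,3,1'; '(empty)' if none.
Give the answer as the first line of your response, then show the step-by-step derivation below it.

4,1,0,6,2

step 1: dequeue 4; queue=[1]; order=4
step 2: dequeue 1; queue=[0,6]; order=4,1
step 3: dequeue 0; queue=[6]; order=4,1,0
step 4: dequeue 6; queue=[2,5]; order=4,1,0,6
step 5: dequeue 2; queue=[5,3,7]; order=4,1,0,6,2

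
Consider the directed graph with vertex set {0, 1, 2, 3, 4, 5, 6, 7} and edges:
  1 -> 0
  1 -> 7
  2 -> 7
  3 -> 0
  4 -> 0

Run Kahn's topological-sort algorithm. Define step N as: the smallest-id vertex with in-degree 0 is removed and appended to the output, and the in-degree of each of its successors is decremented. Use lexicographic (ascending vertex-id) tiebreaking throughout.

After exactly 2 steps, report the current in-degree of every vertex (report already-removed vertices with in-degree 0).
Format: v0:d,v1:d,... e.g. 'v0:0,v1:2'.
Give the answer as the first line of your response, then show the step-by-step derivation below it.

v0:2,v1:0,v2:0,v3:0,v4:0,v5:0,v6:0,v7:0

step 1: output 1; order=[1]; indeg=(2,0,0,0,0,0,0,1)
step 2: output 2; order=[1,2]; indeg=(2,0,0,0,0,0,0,0)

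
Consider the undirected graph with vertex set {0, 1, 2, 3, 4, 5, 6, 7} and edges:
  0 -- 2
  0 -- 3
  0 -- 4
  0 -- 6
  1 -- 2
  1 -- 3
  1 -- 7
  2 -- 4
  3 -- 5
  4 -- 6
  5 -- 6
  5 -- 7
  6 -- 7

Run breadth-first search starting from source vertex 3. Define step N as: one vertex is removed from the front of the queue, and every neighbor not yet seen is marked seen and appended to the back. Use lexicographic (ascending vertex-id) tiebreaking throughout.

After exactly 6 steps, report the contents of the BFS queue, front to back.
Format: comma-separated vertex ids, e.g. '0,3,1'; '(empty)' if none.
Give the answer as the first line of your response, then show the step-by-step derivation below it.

6,7

step 1: dequeue 3; queue=[0,1,5]; order=3
step 2: dequeue 0; queue=[1,5,2,4,6]; order=3,0
step 3: dequeue 1; queue=[5,2,4,6,7]; order=3,0,1
step 4: dequeue 5; queue=[2,4,6,7]; order=3,0,1,5
step 5: dequeue 2; queue=[4,6,7]; order=3,0,1,5,2
step 6: dequeue 4; queue=[6,7]; order=3,0,1,5,2,4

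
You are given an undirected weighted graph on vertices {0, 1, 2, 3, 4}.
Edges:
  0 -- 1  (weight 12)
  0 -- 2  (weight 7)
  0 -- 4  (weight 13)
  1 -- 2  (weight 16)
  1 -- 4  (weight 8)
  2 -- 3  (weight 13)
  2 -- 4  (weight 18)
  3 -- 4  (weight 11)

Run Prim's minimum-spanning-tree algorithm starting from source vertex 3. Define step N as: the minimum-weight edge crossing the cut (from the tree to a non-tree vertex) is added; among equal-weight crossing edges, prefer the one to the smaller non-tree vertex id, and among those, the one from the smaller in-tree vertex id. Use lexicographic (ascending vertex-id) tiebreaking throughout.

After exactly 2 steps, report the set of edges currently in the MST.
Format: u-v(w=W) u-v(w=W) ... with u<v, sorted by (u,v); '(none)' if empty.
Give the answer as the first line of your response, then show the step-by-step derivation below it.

1-4(w=8) 3-4(w=11)

step 1: add edge 3-4 (w=11); MST = {3-4(w=11)}
step 2: add edge 1-4 (w=8); MST = {1-4(w=8) 3-4(w=11)}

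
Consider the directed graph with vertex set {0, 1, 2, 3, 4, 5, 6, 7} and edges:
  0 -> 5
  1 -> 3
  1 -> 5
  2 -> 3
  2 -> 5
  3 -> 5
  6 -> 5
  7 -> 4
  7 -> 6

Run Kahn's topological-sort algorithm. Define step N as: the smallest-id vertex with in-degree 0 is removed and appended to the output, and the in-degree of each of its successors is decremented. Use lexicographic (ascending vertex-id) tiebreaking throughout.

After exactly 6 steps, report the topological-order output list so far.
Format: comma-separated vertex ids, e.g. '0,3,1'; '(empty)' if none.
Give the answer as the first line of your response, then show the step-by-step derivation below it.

0,1,2,3,7,4

step 1: output 0; order=[0]; indeg=(0,0,0,2,1,4,1,0)
step 2: output 1; order=[0,1]; indeg=(0,0,0,1,1,3,1,0)
step 3: output 2; order=[0,1,2]; indeg=(0,0,0,0,1,2,1,0)
step 4: output 3; order=[0,1,2,3]; indeg=(0,0,0,0,1,1,1,0)
step 5: output 7; order=[0,1,2,3,7]; indeg=(0,0,0,0,0,1,0,0)
step 6: output 4; order=[0,1,2,3,7,4]; indeg=(0,0,0,0,0,1,0,0)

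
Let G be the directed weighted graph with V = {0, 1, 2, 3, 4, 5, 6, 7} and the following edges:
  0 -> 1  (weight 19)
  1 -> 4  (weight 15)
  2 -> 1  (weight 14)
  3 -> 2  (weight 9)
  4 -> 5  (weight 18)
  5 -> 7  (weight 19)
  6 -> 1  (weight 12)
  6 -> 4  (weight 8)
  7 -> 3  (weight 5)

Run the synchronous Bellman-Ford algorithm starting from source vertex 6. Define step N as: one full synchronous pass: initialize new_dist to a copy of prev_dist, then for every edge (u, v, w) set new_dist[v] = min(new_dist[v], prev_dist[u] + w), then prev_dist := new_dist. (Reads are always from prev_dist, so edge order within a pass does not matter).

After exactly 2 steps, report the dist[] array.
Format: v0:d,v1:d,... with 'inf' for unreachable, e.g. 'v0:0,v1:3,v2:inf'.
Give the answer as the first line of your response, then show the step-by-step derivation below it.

v0:inf,v1:12,v2:inf,v3:inf,v4:8,v5:26,v6:0,v7:inf

step 1: dist = v0:inf,v1:12,v2:inf,v3:inf,v4:8,v5:inf,v6:0,v7:inf
step 2: dist = v0:inf,v1:12,v2:inf,v3:inf,v4:8,v5:26,v6:0,v7:inf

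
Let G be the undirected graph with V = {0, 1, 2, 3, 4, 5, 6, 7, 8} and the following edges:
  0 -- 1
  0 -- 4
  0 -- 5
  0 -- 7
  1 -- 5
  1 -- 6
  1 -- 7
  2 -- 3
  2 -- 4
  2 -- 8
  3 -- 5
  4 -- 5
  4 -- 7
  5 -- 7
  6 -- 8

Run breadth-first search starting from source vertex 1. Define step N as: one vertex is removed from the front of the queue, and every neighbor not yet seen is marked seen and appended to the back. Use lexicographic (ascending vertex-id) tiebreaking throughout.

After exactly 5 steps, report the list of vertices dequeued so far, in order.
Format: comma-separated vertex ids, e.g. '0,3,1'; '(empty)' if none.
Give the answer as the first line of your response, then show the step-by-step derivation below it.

1,0,5,6,7

step 1: dequeue 1; queue=[0,5,6,7]; order=1
step 2: dequeue 0; queue=[5,6,7,4]; order=1,0
step 3: dequeue 5; queue=[6,7,4,3]; order=1,0,5
step 4: dequeue 6; queue=[7,4,3,8]; order=1,0,5,6
step 5: dequeue 7; queue=[4,3,8]; order=1,0,5,6,7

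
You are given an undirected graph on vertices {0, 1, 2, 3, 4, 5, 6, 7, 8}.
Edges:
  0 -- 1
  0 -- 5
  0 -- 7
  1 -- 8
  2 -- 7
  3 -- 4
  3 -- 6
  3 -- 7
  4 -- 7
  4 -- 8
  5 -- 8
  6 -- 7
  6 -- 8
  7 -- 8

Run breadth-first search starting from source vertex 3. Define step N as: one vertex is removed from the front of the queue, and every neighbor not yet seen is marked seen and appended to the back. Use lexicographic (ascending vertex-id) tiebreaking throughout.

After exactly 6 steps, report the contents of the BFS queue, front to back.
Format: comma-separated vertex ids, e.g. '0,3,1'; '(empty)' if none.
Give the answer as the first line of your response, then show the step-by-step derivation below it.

2,1,5

step 1: dequeue 3; queue=[4,6,7]; order=3
step 2: dequeue 4; queue=[6,7,8]; order=3,4
step 3: dequeue 6; queue=[7,8]; order=3,4,6
step 4: dequeue 7; queue=[8,0,2]; order=3,4,6,7
step 5: dequeue 8; queue=[0,2,1,5]; order=3,4,6,7,8
step 6: dequeue 0; queue=[2,1,5]; order=3,4,6,7,8,0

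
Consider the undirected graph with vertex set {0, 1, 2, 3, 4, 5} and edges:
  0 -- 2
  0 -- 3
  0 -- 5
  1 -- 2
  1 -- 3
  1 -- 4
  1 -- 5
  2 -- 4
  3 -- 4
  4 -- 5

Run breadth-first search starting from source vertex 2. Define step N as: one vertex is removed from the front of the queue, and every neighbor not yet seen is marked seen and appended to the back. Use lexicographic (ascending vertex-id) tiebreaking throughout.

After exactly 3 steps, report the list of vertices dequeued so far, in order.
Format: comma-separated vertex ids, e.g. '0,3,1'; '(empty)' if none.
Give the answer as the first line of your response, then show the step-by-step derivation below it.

2,0,1

step 1: dequeue 2; queue=[0,1,4]; order=2
step 2: dequeue 0; queue=[1,4,3,5]; order=2,0
step 3: dequeue 1; queue=[4,3,5]; order=2,0,1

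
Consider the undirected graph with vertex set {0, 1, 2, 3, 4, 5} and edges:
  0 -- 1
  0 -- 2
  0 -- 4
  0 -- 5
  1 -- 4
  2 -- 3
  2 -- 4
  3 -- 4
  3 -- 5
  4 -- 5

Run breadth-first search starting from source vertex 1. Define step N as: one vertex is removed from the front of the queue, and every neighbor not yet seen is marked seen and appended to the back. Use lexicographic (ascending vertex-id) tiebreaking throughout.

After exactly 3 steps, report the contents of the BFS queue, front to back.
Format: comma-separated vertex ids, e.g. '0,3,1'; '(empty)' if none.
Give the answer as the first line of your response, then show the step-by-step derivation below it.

2,5,3

step 1: dequeue 1; queue=[0,4]; order=1
step 2: dequeue 0; queue=[4,2,5]; order=1,0
step 3: dequeue 4; queue=[2,5,3]; order=1,0,4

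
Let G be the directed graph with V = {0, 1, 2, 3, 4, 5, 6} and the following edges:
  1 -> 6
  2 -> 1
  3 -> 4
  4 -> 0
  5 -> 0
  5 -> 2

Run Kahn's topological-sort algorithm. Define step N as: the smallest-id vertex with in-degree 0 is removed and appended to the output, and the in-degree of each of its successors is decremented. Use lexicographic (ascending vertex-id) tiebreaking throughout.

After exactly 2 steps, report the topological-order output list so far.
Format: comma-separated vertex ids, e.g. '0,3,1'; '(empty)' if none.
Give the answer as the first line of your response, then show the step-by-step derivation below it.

3,4

step 1: output 3; order=[3]; indeg=(2,1,1,0,0,0,1)
step 2: output 4; order=[3,4]; indeg=(1,1,1,0,0,0,1)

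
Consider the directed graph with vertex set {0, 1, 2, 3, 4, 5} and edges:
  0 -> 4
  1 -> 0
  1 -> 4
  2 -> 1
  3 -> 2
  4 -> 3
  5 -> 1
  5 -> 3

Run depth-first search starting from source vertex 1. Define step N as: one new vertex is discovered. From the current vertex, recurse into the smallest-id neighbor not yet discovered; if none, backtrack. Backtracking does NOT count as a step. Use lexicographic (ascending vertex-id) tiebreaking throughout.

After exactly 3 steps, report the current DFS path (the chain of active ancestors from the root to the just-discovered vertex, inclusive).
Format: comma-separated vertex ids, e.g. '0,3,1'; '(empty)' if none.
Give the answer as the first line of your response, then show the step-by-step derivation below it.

1,0,4

step 1: discover 1; path=1; order=1
step 2: discover 0; path=1>0; order=1,0
step 3: discover 4; path=1>0>4; order=1,0,4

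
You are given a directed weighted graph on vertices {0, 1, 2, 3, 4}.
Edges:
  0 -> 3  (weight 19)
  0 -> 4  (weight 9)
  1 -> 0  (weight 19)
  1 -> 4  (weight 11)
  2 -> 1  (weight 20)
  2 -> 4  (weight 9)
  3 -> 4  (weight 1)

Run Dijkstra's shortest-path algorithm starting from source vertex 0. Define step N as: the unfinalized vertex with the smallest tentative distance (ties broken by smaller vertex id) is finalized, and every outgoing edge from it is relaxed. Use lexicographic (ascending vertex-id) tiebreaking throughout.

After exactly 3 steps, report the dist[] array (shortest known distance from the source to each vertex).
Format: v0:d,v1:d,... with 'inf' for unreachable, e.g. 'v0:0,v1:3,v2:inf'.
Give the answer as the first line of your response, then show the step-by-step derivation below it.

v0:0,v1:inf,v2:inf,v3:19,v4:9

step 1: dist = v0:0,v1:inf,v2:inf,v3:19,v4:9
step 2: dist = v0:0,v1:inf,v2:inf,v3:19,v4:9
step 3: dist = v0:0,v1:inf,v2:inf,v3:19,v4:9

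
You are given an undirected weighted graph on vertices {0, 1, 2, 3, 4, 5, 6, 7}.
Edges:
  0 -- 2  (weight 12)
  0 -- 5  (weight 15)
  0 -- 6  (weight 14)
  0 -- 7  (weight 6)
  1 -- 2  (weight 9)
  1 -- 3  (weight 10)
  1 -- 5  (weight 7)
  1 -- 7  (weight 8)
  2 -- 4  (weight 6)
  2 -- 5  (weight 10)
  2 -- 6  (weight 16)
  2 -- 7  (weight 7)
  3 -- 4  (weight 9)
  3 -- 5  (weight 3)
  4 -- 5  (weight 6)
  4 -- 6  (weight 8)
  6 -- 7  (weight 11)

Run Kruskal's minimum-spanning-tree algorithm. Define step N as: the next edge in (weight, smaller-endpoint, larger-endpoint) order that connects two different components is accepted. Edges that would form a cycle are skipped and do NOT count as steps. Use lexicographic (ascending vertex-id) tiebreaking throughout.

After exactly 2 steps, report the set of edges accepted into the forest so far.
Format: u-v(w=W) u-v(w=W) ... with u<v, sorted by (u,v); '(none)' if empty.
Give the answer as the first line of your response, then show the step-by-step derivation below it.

0-7(w=6) 3-5(w=3)

step 1: add edge 3-5 (w=3); MST = {3-5(w=3)}
step 2: add edge 0-7 (w=6); MST = {0-7(w=6) 3-5(w=3)}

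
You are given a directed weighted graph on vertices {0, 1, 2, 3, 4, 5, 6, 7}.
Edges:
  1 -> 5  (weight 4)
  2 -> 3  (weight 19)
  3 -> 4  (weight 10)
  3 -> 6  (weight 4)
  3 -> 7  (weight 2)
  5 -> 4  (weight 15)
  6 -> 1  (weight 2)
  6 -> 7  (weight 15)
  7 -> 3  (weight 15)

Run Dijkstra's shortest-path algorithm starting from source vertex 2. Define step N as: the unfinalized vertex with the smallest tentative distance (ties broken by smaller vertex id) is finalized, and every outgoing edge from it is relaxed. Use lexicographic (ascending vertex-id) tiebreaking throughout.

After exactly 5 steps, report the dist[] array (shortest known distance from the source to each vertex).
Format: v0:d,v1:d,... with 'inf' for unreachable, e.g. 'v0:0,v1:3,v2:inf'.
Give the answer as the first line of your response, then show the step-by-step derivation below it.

v0:inf,v1:25,v2:0,v3:19,v4:29,v5:29,v6:23,v7:21

step 1: dist = v0:inf,v1:inf,v2:0,v3:19,v4:inf,v5:inf,v6:inf,v7:inf
step 2: dist = v0:inf,v1:inf,v2:0,v3:19,v4:29,v5:inf,v6:23,v7:21
step 3: dist = v0:inf,v1:inf,v2:0,v3:19,v4:29,v5:inf,v6:23,v7:21
step 4: dist = v0:inf,v1:25,v2:0,v3:19,v4:29,v5:inf,v6:23,v7:21
step 5: dist = v0:inf,v1:25,v2:0,v3:19,v4:29,v5:29,v6:23,v7:21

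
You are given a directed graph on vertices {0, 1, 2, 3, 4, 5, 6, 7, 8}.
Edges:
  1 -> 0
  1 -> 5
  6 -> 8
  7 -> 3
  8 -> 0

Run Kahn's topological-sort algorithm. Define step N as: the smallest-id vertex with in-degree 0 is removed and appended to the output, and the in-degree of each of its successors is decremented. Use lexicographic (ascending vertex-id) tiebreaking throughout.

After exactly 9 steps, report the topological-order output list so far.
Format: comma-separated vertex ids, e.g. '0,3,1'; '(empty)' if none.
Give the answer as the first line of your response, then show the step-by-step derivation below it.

1,2,4,5,6,7,3,8,0

step 1: output 1; order=[1]; indeg=(1,0,0,1,0,0,0,0,1)
step 2: output 2; order=[1,2]; indeg=(1,0,0,1,0,0,0,0,1)
step 3: output 4; order=[1,2,4]; indeg=(1,0,0,1,0,0,0,0,1)
step 4: output 5; order=[1,2,4,5]; indeg=(1,0,0,1,0,0,0,0,1)
step 5: output 6; order=[1,2,4,5,6]; indeg=(1,0,0,1,0,0,0,0,0)
step 6: output 7; order=[1,2,4,5,6,7]; indeg=(1,0,0,0,0,0,0,0,0)
step 7: output 3; order=[1,2,4,5,6,7,3]; indeg=(1,0,0,0,0,0,0,0,0)
step 8: output 8; order=[1,2,4,5,6,7,3,8]; indeg=(0,0,0,0,0,0,0,0,0)
step 9: output 0; order=[1,2,4,5,6,7,3,8,0]; indeg=(0,0,0,0,0,0,0,0,0)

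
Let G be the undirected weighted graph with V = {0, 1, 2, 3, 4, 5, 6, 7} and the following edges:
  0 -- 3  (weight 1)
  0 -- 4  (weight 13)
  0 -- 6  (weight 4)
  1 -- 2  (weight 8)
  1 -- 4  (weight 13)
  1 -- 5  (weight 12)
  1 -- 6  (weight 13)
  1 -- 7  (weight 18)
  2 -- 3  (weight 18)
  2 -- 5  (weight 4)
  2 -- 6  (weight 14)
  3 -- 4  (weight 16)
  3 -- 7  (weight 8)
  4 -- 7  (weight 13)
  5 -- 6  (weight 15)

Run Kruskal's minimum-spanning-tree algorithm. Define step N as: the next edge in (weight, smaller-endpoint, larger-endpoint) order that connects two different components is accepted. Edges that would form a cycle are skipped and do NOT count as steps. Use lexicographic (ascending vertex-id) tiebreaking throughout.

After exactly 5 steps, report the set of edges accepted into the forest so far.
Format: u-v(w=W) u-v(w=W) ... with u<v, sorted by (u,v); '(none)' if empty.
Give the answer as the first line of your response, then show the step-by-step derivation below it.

0-3(w=1) 0-6(w=4) 1-2(w=8) 2-5(w=4) 3-7(w=8)

step 1: add edge 0-3 (w=1); MST = {0-3(w=1)}
step 2: add edge 0-6 (w=4); MST = {0-3(w=1) 0-6(w=4)}
step 3: add edge 2-5 (w=4); MST = {0-3(w=1) 0-6(w=4) 2-5(w=4)}
step 4: add edge 1-2 (w=8); MST = {0-3(w=1) 0-6(w=4) 1-2(w=8) 2-5(w=4)}
step 5: add edge 3-7 (w=8); MST = {0-3(w=1) 0-6(w=4) 1-2(w=8) 2-5(w=4) 3-7(w=8)}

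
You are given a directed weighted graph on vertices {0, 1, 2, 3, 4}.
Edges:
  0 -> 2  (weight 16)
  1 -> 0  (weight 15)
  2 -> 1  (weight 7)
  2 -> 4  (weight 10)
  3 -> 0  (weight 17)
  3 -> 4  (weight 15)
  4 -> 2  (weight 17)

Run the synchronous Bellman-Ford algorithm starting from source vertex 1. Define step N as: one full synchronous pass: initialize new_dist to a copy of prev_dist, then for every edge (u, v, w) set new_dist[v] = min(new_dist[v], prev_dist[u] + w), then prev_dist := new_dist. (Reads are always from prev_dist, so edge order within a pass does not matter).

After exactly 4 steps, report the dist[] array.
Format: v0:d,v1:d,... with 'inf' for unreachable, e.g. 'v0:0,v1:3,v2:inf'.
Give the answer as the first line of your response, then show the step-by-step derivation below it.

v0:15,v1:0,v2:31,v3:inf,v4:41

step 1: dist = v0:15,v1:0,v2:inf,v3:inf,v4:inf
step 2: dist = v0:15,v1:0,v2:31,v3:inf,v4:inf
step 3: dist = v0:15,v1:0,v2:31,v3:inf,v4:41
step 4: dist = v0:15,v1:0,v2:31,v3:inf,v4:41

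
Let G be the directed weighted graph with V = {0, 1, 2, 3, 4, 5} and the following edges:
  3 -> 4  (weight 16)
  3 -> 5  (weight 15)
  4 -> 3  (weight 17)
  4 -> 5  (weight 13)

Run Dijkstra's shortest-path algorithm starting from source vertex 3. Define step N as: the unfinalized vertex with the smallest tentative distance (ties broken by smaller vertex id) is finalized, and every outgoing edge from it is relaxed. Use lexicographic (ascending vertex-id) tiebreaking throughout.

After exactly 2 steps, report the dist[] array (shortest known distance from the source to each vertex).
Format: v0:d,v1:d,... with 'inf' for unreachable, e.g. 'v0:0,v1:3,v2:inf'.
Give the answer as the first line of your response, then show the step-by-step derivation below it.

v0:inf,v1:inf,v2:inf,v3:0,v4:16,v5:15

step 1: dist = v0:inf,v1:inf,v2:inf,v3:0,v4:16,v5:15
step 2: dist = v0:inf,v1:inf,v2:inf,v3:0,v4:16,v5:15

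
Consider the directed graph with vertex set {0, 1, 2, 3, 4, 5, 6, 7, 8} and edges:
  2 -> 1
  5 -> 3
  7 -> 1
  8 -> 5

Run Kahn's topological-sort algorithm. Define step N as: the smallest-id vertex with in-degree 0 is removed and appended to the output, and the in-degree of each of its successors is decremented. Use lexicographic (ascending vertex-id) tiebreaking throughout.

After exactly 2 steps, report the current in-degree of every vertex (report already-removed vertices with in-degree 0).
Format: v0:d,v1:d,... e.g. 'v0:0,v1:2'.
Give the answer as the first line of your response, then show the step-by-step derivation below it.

v0:0,v1:1,v2:0,v3:1,v4:0,v5:1,v6:0,v7:0,v8:0

step 1: output 0; order=[0]; indeg=(0,2,0,1,0,1,0,0,0)
step 2: output 2; order=[0,2]; indeg=(0,1,0,1,0,1,0,0,0)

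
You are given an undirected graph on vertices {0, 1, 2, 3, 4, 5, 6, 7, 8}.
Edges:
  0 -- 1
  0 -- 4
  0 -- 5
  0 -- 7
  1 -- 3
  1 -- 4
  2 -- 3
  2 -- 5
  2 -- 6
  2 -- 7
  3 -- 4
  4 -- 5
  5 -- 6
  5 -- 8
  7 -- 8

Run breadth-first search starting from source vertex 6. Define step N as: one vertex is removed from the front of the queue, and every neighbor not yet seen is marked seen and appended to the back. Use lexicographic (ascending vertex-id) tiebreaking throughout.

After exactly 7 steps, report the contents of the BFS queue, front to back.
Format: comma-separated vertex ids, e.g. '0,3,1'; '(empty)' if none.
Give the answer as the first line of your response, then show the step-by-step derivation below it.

8,1

step 1: dequeue 6; queue=[2,5]; order=6
step 2: dequeue 2; queue=[5,3,7]; order=6,2
step 3: dequeue 5; queue=[3,7,0,4,8]; order=6,2,5
step 4: dequeue 3; queue=[7,0,4,8,1]; order=6,2,5,3
step 5: dequeue 7; queue=[0,4,8,1]; order=6,2,5,3,7
step 6: dequeue 0; queue=[4,8,1]; order=6,2,5,3,7,0
step 7: dequeue 4; queue=[8,1]; order=6,2,5,3,7,0,4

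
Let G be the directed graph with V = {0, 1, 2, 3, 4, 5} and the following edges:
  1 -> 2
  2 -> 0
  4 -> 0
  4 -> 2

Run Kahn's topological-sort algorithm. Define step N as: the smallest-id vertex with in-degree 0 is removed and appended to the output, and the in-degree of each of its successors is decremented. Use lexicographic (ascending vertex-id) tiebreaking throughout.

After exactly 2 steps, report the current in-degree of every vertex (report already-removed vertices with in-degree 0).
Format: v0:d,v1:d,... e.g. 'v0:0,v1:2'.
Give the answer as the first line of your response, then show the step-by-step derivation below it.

v0:2,v1:0,v2:1,v3:0,v4:0,v5:0

step 1: output 1; order=[1]; indeg=(2,0,1,0,0,0)
step 2: output 3; order=[1,3]; indeg=(2,0,1,0,0,0)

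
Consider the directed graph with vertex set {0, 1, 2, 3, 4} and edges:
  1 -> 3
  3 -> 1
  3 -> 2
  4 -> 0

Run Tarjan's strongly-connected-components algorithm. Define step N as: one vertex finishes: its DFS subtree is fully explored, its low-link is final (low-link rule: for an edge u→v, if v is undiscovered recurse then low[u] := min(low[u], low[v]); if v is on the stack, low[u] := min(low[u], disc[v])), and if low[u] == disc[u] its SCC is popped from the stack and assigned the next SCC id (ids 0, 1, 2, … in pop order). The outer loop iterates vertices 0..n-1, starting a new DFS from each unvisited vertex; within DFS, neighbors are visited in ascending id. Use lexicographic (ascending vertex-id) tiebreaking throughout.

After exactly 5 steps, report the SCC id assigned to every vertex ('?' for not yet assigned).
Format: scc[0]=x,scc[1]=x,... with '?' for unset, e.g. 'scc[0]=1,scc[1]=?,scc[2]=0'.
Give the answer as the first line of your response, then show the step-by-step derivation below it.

scc[0]=0,scc[1]=2,scc[2]=1,scc[3]=2,scc[4]=3

step 1: low=(low[0]=0,low[1]=?,low[2]=?,low[3]=?,low[4]=?); scc=(scc[0]=0,scc[1]=?,scc[2]=?,scc[3]=?,scc[4]=?)
step 2: low=(low[0]=0,low[1]=1,low[2]=3,low[3]=1,low[4]=?); scc=(scc[0]=0,scc[1]=?,scc[2]=1,scc[3]=?,scc[4]=?)
step 3: low=(low[0]=0,low[1]=1,low[2]=3,low[3]=1,low[4]=?); scc=(scc[0]=0,scc[1]=?,scc[2]=1,scc[3]=?,scc[4]=?)
step 4: low=(low[0]=0,low[1]=1,low[2]=3,low[3]=1,low[4]=?); scc=(scc[0]=0,scc[1]=2,scc[2]=1,scc[3]=2,scc[4]=?)
step 5: low=(low[0]=0,low[1]=1,low[2]=3,low[3]=1,low[4]=4); scc=(scc[0]=0,scc[1]=2,scc[2]=1,scc[3]=2,scc[4]=3)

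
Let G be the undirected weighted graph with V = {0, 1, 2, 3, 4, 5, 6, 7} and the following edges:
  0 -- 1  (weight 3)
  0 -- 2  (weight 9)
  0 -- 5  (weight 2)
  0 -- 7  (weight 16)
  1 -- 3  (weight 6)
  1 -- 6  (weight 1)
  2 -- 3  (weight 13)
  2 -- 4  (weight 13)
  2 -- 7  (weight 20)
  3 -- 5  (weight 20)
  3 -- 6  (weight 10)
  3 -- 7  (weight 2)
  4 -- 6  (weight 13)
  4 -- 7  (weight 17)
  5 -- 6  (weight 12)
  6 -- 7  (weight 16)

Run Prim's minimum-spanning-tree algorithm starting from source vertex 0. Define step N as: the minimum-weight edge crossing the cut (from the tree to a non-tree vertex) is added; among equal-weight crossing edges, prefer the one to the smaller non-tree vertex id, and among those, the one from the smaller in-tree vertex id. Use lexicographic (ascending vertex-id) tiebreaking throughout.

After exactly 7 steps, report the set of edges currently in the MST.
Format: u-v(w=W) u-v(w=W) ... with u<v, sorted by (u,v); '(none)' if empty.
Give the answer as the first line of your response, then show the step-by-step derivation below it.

0-1(w=3) 0-2(w=9) 0-5(w=2) 1-3(w=6) 1-6(w=1) 2-4(w=13) 3-7(w=2)

step 1: add edge 0-5 (w=2); MST = {0-5(w=2)}
step 2: add edge 0-1 (w=3); MST = {0-1(w=3) 0-5(w=2)}
step 3: add edge 1-6 (w=1); MST = {0-1(w=3) 0-5(w=2) 1-6(w=1)}
step 4: add edge 1-3 (w=6); MST = {0-1(w=3) 0-5(w=2) 1-3(w=6) 1-6(w=1)}
step 5: add edge 3-7 (w=2); MST = {0-1(w=3) 0-5(w=2) 1-3(w=6) 1-6(w=1) 3-7(w=2)}
step 6: add edge 0-2 (w=9); MST = {0-1(w=3) 0-2(w=9) 0-5(w=2) 1-3(w=6) 1-6(w=1) 3-7(w=2)}
step 7: add edge 2-4 (w=13); MST = {0-1(w=3) 0-2(w=9) 0-5(w=2) 1-3(w=6) 1-6(w=1) 2-4(w=13) 3-7(w=2)}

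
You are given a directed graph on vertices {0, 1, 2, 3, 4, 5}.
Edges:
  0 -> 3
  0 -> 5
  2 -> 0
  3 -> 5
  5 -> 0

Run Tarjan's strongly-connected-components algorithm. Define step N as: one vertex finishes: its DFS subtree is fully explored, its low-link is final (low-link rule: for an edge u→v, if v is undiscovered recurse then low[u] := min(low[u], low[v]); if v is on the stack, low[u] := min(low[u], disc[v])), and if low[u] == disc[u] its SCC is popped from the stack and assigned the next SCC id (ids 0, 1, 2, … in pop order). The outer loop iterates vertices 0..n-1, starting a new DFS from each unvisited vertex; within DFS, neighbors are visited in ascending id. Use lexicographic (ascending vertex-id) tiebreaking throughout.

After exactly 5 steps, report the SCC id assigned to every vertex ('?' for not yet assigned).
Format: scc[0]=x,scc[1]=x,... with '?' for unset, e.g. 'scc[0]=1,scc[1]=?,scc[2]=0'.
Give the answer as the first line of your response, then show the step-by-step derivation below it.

scc[0]=0,scc[1]=1,scc[2]=2,scc[3]=0,scc[4]=?,scc[5]=0

step 1: low=(low[0]=0,low[1]=?,low[2]=?,low[3]=1,low[4]=?,low[5]=0); scc=(scc[0]=?,scc[1]=?,scc[2]=?,scc[3]=?,scc[4]=?,scc[5]=?)
step 2: low=(low[0]=0,low[1]=?,low[2]=?,low[3]=0,low[4]=?,low[5]=0); scc=(scc[0]=?,scc[1]=?,scc[2]=?,scc[3]=?,scc[4]=?,scc[5]=?)
step 3: low=(low[0]=0,low[1]=?,low[2]=?,low[3]=0,low[4]=?,low[5]=0); scc=(scc[0]=0,scc[1]=?,scc[2]=?,scc[3]=0,scc[4]=?,scc[5]=0)
step 4: low=(low[0]=0,low[1]=3,low[2]=?,low[3]=0,low[4]=?,low[5]=0); scc=(scc[0]=0,scc[1]=1,scc[2]=?,scc[3]=0,scc[4]=?,scc[5]=0)
step 5: low=(low[0]=0,low[1]=3,low[2]=4,low[3]=0,low[4]=?,low[5]=0); scc=(scc[0]=0,scc[1]=1,scc[2]=2,scc[3]=0,scc[4]=?,scc[5]=0)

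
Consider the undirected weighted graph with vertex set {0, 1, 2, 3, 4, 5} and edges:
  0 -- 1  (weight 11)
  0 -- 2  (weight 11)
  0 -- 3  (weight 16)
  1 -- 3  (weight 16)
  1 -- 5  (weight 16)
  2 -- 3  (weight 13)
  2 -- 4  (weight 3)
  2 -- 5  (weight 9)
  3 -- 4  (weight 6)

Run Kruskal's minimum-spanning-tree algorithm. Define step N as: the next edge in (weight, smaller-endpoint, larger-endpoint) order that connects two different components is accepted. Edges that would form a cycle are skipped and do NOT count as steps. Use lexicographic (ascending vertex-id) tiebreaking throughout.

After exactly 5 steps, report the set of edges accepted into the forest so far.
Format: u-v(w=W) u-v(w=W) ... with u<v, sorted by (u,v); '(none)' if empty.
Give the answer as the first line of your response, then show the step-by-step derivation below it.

0-1(w=11) 0-2(w=11) 2-4(w=3) 2-5(w=9) 3-4(w=6)

step 1: add edge 2-4 (w=3); MST = {2-4(w=3)}
step 2: add edge 3-4 (w=6); MST = {2-4(w=3) 3-4(w=6)}
step 3: add edge 2-5 (w=9); MST = {2-4(w=3) 2-5(w=9) 3-4(w=6)}
step 4: add edge 0-1 (w=11); MST = {0-1(w=11) 2-4(w=3) 2-5(w=9) 3-4(w=6)}
step 5: add edge 0-2 (w=11); MST = {0-1(w=11) 0-2(w=11) 2-4(w=3) 2-5(w=9) 3-4(w=6)}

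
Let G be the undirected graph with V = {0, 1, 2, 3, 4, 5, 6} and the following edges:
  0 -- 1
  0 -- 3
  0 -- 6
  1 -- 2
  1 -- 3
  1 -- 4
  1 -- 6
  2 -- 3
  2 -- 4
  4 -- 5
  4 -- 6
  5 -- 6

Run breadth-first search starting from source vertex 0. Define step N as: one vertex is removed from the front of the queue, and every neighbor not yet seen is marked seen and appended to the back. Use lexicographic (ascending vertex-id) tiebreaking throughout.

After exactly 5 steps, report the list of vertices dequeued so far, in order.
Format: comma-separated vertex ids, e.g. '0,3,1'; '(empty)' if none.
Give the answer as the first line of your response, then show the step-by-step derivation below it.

0,1,3,6,2

step 1: dequeue 0; queue=[1,3,6]; order=0
step 2: dequeue 1; queue=[3,6,2,4]; order=0,1
step 3: dequeue 3; queue=[6,2,4]; order=0,1,3
step 4: dequeue 6; queue=[2,4,5]; order=0,1,3,6
step 5: dequeue 2; queue=[4,5]; order=0,1,3,6,2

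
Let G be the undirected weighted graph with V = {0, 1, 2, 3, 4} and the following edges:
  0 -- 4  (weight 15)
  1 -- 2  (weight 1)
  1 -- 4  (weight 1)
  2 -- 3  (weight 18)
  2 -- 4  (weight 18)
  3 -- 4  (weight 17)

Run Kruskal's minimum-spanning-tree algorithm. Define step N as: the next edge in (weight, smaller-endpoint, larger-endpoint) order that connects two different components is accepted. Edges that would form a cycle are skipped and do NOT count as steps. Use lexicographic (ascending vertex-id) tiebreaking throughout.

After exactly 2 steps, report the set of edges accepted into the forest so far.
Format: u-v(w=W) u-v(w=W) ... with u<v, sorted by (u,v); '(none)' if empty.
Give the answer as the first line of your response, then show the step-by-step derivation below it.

1-2(w=1) 1-4(w=1)

step 1: add edge 1-2 (w=1); MST = {1-2(w=1)}
step 2: add edge 1-4 (w=1); MST = {1-2(w=1) 1-4(w=1)}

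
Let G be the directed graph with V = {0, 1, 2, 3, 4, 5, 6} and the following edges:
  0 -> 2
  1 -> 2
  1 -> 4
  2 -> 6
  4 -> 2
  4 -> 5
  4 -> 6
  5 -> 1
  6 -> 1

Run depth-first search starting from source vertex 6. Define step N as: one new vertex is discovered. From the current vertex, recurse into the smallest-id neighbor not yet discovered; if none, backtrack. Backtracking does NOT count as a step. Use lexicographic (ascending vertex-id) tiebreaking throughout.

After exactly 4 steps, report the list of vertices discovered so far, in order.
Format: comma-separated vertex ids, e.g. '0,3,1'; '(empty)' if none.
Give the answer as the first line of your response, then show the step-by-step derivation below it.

6,1,2,4

step 1: discover 6; path=6; order=6
step 2: discover 1; path=6>1; order=6,1
step 3: discover 2; path=6>1>2; order=6,1,2
step 4: discover 4; path=6>1>4; order=6,1,2,4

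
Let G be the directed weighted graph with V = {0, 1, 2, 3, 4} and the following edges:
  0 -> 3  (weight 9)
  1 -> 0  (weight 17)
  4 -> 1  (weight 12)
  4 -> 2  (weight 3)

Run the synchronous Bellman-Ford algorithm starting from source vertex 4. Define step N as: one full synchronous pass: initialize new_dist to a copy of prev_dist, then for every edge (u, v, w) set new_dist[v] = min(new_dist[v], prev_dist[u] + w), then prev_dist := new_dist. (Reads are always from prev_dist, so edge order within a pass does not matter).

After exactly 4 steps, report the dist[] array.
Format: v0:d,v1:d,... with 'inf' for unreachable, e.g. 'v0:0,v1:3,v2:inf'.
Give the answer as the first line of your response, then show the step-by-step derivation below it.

v0:29,v1:12,v2:3,v3:38,v4:0

step 1: dist = v0:inf,v1:12,v2:3,v3:inf,v4:0
step 2: dist = v0:29,v1:12,v2:3,v3:inf,v4:0
step 3: dist = v0:29,v1:12,v2:3,v3:38,v4:0
step 4: dist = v0:29,v1:12,v2:3,v3:38,v4:0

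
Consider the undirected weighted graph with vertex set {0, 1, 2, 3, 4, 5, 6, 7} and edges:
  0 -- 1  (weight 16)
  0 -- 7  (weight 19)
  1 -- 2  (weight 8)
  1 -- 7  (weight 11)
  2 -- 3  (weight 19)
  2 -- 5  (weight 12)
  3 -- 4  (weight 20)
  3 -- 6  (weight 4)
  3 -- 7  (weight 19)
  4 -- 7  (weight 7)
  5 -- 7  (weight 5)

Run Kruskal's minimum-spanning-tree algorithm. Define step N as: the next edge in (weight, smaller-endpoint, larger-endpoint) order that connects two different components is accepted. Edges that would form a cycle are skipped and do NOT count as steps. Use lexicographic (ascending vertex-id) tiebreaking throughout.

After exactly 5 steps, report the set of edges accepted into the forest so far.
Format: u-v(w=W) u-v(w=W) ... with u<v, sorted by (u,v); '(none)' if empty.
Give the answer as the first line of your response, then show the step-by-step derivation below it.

1-2(w=8) 1-7(w=11) 3-6(w=4) 4-7(w=7) 5-7(w=5)

step 1: add edge 3-6 (w=4); MST = {3-6(w=4)}
step 2: add edge 5-7 (w=5); MST = {3-6(w=4) 5-7(w=5)}
step 3: add edge 4-7 (w=7); MST = {3-6(w=4) 4-7(w=7) 5-7(w=5)}
step 4: add edge 1-2 (w=8); MST = {1-2(w=8) 3-6(w=4) 4-7(w=7) 5-7(w=5)}
step 5: add edge 1-7 (w=11); MST = {1-2(w=8) 1-7(w=11) 3-6(w=4) 4-7(w=7) 5-7(w=5)}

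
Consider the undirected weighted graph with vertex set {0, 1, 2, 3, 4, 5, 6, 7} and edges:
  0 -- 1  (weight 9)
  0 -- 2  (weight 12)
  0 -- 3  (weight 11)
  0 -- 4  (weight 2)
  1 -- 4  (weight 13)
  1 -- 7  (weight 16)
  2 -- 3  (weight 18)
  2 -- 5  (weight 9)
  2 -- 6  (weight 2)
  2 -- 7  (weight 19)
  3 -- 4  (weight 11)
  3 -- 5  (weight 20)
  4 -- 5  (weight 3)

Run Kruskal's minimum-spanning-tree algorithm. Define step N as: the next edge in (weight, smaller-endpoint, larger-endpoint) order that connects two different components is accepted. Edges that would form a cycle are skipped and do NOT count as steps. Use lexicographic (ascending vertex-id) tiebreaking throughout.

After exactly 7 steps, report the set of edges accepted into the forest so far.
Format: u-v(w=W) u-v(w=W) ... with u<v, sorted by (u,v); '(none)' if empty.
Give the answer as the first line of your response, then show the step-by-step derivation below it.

0-1(w=9) 0-3(w=11) 0-4(w=2) 1-7(w=16) 2-5(w=9) 2-6(w=2) 4-5(w=3)

step 1: add edge 0-4 (w=2); MST = {0-4(w=2)}
step 2: add edge 2-6 (w=2); MST = {0-4(w=2) 2-6(w=2)}
step 3: add edge 4-5 (w=3); MST = {0-4(w=2) 2-6(w=2) 4-5(w=3)}
step 4: add edge 0-1 (w=9); MST = {0-1(w=9) 0-4(w=2) 2-6(w=2) 4-5(w=3)}
step 5: add edge 2-5 (w=9); MST = {0-1(w=9) 0-4(w=2) 2-5(w=9) 2-6(w=2) 4-5(w=3)}
step 6: add edge 0-3 (w=11); MST = {0-1(w=9) 0-3(w=11) 0-4(w=2) 2-5(w=9) 2-6(w=2) 4-5(w=3)}
step 7: add edge 1-7 (w=16); MST = {0-1(w=9) 0-3(w=11) 0-4(w=2) 1-7(w=16) 2-5(w=9) 2-6(w=2) 4-5(w=3)}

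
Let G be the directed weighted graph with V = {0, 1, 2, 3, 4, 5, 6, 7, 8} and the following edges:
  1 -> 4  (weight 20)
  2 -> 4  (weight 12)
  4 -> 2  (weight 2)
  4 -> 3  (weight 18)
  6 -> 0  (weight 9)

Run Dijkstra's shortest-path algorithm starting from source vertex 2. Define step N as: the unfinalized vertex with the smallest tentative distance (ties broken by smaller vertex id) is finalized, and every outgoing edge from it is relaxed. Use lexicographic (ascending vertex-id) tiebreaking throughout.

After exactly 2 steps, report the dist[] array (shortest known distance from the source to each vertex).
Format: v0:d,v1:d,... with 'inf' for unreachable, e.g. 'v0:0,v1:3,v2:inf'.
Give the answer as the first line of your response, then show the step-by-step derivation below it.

v0:inf,v1:inf,v2:0,v3:30,v4:12,v5:inf,v6:inf,v7:inf,v8:inf

step 1: dist = v0:inf,v1:inf,v2:0,v3:inf,v4:12,v5:inf,v6:inf,v7:inf,v8:inf
step 2: dist = v0:inf,v1:inf,v2:0,v3:30,v4:12,v5:inf,v6:inf,v7:inf,v8:inf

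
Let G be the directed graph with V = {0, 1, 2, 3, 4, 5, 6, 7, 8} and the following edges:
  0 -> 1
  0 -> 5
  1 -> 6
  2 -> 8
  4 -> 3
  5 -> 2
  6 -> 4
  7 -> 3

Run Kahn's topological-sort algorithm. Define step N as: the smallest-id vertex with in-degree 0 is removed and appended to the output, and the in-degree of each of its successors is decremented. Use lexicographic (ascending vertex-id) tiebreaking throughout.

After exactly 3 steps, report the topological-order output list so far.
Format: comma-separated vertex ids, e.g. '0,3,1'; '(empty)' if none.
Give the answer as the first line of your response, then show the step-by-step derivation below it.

0,1,5

step 1: output 0; order=[0]; indeg=(0,0,1,2,1,0,1,0,1)
step 2: output 1; order=[0,1]; indeg=(0,0,1,2,1,0,0,0,1)
step 3: output 5; order=[0,1,5]; indeg=(0,0,0,2,1,0,0,0,1)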